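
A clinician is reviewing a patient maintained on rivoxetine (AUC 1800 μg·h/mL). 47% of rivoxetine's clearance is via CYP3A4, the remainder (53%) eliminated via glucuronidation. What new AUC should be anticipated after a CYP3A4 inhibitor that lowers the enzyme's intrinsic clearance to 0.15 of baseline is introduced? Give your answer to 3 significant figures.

The CYP3A4 pathway (47% of clearance) is reduced to 0.15× activity: 0.47 × 0.15 = 0.0705.
The remaining 53% of clearance is unaffected.
New clearance relative to baseline: 0.0705 + 0.53 = 0.6005.
AUC ∝ 1/CL, so new value = 1800 / 0.6005 = 3.00 × 10³ μg·h/mL.

3.00 × 10³ μg·h/mL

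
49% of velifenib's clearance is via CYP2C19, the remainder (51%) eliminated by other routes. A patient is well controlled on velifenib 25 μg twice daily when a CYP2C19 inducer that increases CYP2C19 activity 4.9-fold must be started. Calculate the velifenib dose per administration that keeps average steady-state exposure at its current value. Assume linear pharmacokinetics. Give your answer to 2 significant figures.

73 μg

CYP2C19: 0.49 × 4.9 = 2.401
Other: 0.51 (unchanged)
New clearance relative to baseline: 2.401 + 0.51 = 2.911.
To maintain the same steady-state level, dose must scale with clearance: new dose = 25 × 2.911 = 73 μg.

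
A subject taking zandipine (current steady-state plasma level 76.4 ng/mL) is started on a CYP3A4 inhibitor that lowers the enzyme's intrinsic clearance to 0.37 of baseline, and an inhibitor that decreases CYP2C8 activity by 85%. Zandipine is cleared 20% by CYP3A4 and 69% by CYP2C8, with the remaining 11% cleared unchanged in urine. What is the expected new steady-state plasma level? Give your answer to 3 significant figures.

The CYP3A4 pathway (20% of clearance) is reduced to 0.37× activity: 0.2 × 0.37 = 0.074.
The CYP2C8 pathway (69% of clearance) falls to 0.15× activity: 0.69 × 0.15 = 0.1035.
The remaining 11% of clearance is unaffected.
New clearance relative to baseline: 0.074 + 0.1035 + 0.11 = 0.2875.
Dividing the baseline by the relative clearance: 76.4 / 0.2875 = 266 ng/mL.

266 ng/mL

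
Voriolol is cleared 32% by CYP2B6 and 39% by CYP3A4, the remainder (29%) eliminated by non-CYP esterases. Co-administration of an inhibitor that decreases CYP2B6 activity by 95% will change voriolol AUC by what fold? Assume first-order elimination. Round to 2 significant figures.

1.4

CYP2B6: 0.32 × 0.05 = 0.016
CYP3A4: 0.39 (unchanged)
Other: 0.29 (unchanged)
New clearance relative to baseline: 0.016 + 0.39 + 0.29 = 0.696.
Since AUC ∝ 1/CL, the ratio is 1 / 0.696 = 1.4.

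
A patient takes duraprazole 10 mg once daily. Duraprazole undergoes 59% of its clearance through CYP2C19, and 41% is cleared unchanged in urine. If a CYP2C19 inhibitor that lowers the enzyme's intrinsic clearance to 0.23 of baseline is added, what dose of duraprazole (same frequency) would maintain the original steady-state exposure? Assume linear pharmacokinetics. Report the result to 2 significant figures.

CYP2C19: 0.59 × 0.23 = 0.1357
Other: 0.41 (unchanged)
New clearance relative to baseline: 0.1357 + 0.41 = 0.5457.
To maintain the same steady-state level, dose must scale with clearance: new dose = 10 × 0.5457 = 5.5 mg.

5.5 mg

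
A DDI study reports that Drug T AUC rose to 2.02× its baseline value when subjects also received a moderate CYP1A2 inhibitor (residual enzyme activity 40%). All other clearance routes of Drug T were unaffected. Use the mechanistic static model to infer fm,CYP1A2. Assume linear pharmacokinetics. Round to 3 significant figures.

CL'/CL = 1 / 2.02 = 0.495
0.4·fm + (1 − fm) = 0.495
fm = (0.495 − 1) / (0.4 − 1) = 0.842

0.842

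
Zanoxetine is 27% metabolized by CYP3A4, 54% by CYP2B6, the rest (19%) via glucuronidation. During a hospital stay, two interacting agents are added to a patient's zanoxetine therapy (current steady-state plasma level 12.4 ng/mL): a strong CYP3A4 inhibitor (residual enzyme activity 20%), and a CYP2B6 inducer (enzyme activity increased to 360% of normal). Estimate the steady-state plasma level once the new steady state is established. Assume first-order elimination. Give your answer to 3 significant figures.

CYP3A4: 0.27 × 0.2 = 0.054
CYP2B6: 0.54 × 3.6 = 1.944
Other: 0.19 (unchanged)
CL_new/CL_old = 0.054 + 1.944 + 0.19 = 2.188.
Steady-state plasma level ∝ 1/CL: new value = 12.4 / 2.188 = 5.67 ng/mL.

5.67 ng/mL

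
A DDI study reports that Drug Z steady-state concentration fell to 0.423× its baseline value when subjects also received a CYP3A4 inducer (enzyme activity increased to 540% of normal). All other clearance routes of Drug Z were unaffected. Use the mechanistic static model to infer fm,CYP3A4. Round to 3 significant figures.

Call the CYP3A4 fraction fm. After the interaction, CL_new/CL_old = fm × 5.4 + (1 − fm).
Steady-state concentration ratio = 1 / (new CL fraction), so new CL fraction = 1 / 0.423 = 2.364.
fm × 5.4 + 1 − fm = 2.364  ⇒  fm × (5.4 − 1) = 1.364  ⇒  fm = 0.310.

0.310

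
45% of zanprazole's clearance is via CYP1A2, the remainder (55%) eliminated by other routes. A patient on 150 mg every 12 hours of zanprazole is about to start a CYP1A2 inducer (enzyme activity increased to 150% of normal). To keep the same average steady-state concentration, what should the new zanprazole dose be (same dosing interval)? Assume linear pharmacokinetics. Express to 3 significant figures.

184 mg

The CYP1A2 pathway (45% of clearance) rises to 1.5× activity: 0.45 × 1.5 = 0.675.
The remaining 55% of clearance is unaffected.
New clearance relative to baseline: 0.675 + 0.55 = 1.225.
Css,avg = (dose rate)/CL, so holding Css fixed requires dose ∝ CL: 150 × 1.225 = 184 mg.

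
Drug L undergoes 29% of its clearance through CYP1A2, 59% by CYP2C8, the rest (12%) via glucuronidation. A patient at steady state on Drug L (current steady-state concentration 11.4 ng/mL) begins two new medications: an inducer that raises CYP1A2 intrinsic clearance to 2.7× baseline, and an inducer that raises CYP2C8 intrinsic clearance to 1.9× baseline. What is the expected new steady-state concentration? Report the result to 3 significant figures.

CYP1A2: 0.29 × 2.7 = 0.783
CYP2C8: 0.59 × 1.9 = 1.121
Other: 0.12 (unchanged)
New clearance relative to baseline: 0.783 + 1.121 + 0.12 = 2.024.
Steady-state concentration ∝ 1/CL: new value = 11.4 / 2.024 = 5.63 ng/mL.

5.63 ng/mL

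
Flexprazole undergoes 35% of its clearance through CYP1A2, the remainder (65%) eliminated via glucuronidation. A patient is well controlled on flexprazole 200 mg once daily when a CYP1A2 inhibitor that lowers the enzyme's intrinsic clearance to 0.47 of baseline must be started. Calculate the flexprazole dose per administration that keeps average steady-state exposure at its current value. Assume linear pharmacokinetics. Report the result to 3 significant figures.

The CYP1A2 pathway (35% of clearance) is reduced to 0.47× activity: 0.35 × 0.47 = 0.1645.
The remaining 65% of clearance is unaffected.
CL_new/CL_old = 0.1645 + 0.65 = 0.8145.
Exposure is unchanged when dose changes in proportion to clearance. New dose = 200 mg × 0.8145 = 163 mg.

163 mg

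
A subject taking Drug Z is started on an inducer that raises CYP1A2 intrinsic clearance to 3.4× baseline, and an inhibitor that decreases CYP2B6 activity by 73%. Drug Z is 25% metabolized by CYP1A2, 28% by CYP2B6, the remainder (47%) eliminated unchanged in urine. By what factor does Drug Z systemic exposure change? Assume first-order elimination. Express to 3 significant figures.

The CYP1A2 pathway (25% of clearance) increases to 3.4× activity: 0.25 × 3.4 = 0.85.
The CYP2B6 pathway (28% of clearance) drops to 0.27× activity: 0.28 × 0.27 = 0.0756.
Non-CYP routes (47%) are unchanged.
New clearance relative to baseline: 0.85 + 0.0756 + 0.47 = 1.3956.
Net systemic exposure ratio = 1 / 1.3956 = 0.717.

0.717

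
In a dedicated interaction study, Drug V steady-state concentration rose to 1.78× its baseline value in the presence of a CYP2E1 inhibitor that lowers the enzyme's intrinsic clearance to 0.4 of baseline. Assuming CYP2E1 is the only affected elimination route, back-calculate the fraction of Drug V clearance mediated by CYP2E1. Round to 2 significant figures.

Let fm be the CYP2E1 fraction. New clearance relative to baseline = fm × 0.4 + (1 − fm).
Steady-state concentration ratio = 1 / (new CL fraction), so new CL fraction = 1 / 1.78 = 0.5618.
fm × 0.4 + 1 − fm = 0.5618  ⇒  fm × (0.4 − 1) = −0.4382  ⇒  fm = 0.73.

0.73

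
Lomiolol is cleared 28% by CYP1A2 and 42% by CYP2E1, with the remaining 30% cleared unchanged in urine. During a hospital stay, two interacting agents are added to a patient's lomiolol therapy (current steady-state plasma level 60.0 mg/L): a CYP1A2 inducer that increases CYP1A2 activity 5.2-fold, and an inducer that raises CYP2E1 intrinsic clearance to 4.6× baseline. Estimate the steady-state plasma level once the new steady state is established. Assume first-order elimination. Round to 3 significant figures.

CYP1A2: 0.28 × 5.2 = 1.456
CYP2E1: 0.42 × 4.6 = 1.932
Other: 0.3 (unchanged)
Relative clearance = 1.456 + 1.932 + 0.3 = 3.688.
Steady-state plasma level ∝ 1/CL: new value = 60.0 / 3.688 = 16.3 mg/L.

16.3 mg/L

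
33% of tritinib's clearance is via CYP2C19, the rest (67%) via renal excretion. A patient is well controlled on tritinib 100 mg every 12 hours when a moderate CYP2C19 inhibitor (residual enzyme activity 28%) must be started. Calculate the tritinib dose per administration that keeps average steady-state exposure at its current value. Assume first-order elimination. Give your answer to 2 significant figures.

76 mg

The CYP2C19 pathway (33% of clearance) drops to 0.28× activity: 0.33 × 0.28 = 0.0924.
Non-CYP routes (67%) are unchanged.
CL_new/CL_old = 0.0924 + 0.67 = 0.7624.
Exposure is unchanged when dose changes in proportion to clearance. New dose = 100 mg × 0.7624 = 76 mg.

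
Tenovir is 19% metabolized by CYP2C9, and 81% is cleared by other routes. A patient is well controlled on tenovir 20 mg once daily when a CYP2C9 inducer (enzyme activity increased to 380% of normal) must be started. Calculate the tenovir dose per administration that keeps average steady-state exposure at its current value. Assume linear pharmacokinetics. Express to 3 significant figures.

30.6 mg

The CYP2C9 pathway (19% of clearance) rises to 3.8× activity: 0.19 × 3.8 = 0.722.
Non-CYP routes (81%) are unchanged.
New clearance relative to baseline: 0.722 + 0.81 = 1.532.
Css,avg = (dose rate)/CL, so holding Css fixed requires dose ∝ CL: 20 × 1.532 = 30.6 mg.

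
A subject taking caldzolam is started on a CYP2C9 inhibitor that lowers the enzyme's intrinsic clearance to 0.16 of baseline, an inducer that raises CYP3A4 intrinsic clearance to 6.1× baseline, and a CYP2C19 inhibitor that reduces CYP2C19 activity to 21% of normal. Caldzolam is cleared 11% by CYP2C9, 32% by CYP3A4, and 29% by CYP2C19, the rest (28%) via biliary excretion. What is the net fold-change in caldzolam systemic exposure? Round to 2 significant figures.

CYP2C9: 0.11 × 0.16 = 0.0176
CYP3A4: 0.32 × 6.1 = 1.952
CYP2C19: 0.29 × 0.21 = 0.0609
Other: 0.28 (unchanged)
New clearance relative to baseline: 0.0176 + 1.952 + 0.0609 + 0.28 = 2.3105.
Because systemic exposure varies inversely with clearance, the combined effect is 1 / 2.3105 = 0.43.

0.43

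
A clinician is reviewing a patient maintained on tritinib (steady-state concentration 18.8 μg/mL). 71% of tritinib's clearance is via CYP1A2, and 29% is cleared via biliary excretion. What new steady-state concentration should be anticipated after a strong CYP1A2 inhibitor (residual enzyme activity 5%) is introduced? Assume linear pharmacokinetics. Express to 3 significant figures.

57.8 μg/mL

The CYP1A2 pathway (71% of clearance) drops to 0.05× activity: 0.71 × 0.05 = 0.0355.
Non-CYP routes (29%) are unchanged.
New clearance relative to baseline: 0.0355 + 0.29 = 0.3255.
Steady-state concentration ∝ 1/CL, so new value = 18.8 / 0.3255 = 57.8 μg/mL.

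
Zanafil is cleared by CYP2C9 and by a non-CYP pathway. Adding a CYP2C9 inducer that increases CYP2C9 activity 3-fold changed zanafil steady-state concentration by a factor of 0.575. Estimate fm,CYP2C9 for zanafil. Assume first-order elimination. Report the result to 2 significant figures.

Let x = fm,CYP2C9. Because steady-state concentration ∝ 1/CL, relative clearance rose to 1/0.575 = 1.739.
Setting x·3 + (1 − x) = 1.739 and solving: x = (1.739 − 1)/(3 − 1) = 0.37.

0.37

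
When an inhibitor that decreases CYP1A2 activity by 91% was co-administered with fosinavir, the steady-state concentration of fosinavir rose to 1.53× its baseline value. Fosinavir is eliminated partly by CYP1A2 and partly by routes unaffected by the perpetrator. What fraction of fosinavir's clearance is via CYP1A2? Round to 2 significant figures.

0.38

Let fm be the CYP1A2 fraction. New clearance relative to baseline = fm × 0.09 + (1 − fm).
Steady-state concentration ratio = 1 / (new CL fraction), so new CL fraction = 1 / 1.53 = 0.6536.
fm × 0.09 + 1 − fm = 0.6536  ⇒  fm × (0.09 − 1) = −0.3464  ⇒  fm = 0.38.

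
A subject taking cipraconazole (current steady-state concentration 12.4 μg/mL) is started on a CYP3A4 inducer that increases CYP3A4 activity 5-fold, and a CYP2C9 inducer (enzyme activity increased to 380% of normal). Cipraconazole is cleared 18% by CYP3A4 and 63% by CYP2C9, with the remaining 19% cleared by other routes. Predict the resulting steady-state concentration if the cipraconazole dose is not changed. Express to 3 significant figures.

CYP3A4: 0.18 × 5 = 0.9
CYP2C9: 0.63 × 3.8 = 2.394
Other: 0.19 (unchanged)
CL_new/CL_old = 0.9 + 2.394 + 0.19 = 3.484.
New steady-state concentration = 12.4 / 3.484 = 3.56 μg/mL (concentration scales inversely with clearance).

3.56 μg/mL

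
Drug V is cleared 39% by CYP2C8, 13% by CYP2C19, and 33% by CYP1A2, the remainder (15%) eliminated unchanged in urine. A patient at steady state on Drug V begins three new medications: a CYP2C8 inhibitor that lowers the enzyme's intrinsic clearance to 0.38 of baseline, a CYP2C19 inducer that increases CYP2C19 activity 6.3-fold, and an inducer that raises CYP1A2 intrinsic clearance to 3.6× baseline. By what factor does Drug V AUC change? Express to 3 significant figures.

CYP2C8: 0.39 × 0.38 = 0.1482
CYP2C19: 0.13 × 6.3 = 0.819
CYP1A2: 0.33 × 3.6 = 1.188
Other: 0.15 (unchanged)
New clearance relative to baseline: 0.1482 + 0.819 + 1.188 + 0.15 = 2.3052.
Because AUC varies inversely with clearance, the combined effect is 1 / 2.3052 = 0.434.

0.434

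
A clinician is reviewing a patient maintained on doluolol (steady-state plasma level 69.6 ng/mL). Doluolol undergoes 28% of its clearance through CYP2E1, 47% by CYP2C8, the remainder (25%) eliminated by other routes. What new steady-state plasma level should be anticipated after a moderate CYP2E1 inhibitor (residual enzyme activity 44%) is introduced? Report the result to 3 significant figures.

The CYP2E1 pathway (28% of clearance) drops to 0.44× activity: 0.28 × 0.44 = 0.1232.
CYP2C8 (47%) and the residual 25% are unaffected.
New clearance relative to baseline: 0.1232 + 0.47 + 0.25 = 0.8432.
With dosing unchanged, steady-state plasma level scales as 1/CL: 69.6 / 0.8432 = 82.5 ng/mL.

82.5 ng/mL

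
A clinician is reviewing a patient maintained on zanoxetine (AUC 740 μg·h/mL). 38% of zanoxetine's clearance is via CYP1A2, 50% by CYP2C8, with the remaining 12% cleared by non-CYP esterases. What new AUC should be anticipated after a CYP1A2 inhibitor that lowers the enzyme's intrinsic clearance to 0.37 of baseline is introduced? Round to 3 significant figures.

CYP1A2: 0.38 × 0.37 = 0.1406
CYP2C8: 0.5 (unchanged)
Other: 0.12 (unchanged)
Relative clearance = 0.1406 + 0.5 + 0.12 = 0.7606.
AUC ∝ 1/CL, so new value = 740 / 0.7606 = 973 μg·h/mL.

973 μg·h/mL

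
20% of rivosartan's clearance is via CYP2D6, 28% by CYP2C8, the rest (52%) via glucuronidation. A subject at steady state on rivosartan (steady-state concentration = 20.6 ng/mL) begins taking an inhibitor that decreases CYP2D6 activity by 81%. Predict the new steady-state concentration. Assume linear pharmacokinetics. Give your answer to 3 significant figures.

The CYP2D6 pathway (20% of clearance) is reduced to 0.19× activity: 0.2 × 0.19 = 0.038.
CYP2C8 (28%) and the residual 52% are unaffected.
New clearance relative to baseline: 0.038 + 0.28 + 0.52 = 0.838.
Steady-state concentration ∝ 1/CL, so new value = 20.6 / 0.838 = 24.6 ng/mL.

24.6 ng/mL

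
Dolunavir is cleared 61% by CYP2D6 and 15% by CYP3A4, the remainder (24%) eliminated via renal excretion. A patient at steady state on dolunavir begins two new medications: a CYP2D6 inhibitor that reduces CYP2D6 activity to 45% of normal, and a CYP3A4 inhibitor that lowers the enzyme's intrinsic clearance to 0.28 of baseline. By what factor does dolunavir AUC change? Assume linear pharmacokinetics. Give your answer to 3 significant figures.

The CYP2D6 pathway (61% of clearance) falls to 0.45× activity: 0.61 × 0.45 = 0.2745.
The CYP3A4 pathway (15% of clearance) drops to 0.28× activity: 0.15 × 0.28 = 0.042.
Non-CYP routes (24%) are unchanged.
CL_new/CL_old = 0.2745 + 0.042 + 0.24 = 0.5565.
Net AUC ratio = 1 / 0.5565 = 1.80.

1.80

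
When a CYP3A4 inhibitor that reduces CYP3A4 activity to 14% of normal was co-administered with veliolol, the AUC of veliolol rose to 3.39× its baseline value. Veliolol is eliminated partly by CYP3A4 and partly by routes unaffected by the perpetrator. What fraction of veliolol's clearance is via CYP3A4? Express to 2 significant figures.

Let fm be the CYP3A4 fraction. New clearance relative to baseline = fm × 0.14 + (1 − fm).
AUC ratio = 1 / (new CL fraction), so new CL fraction = 1 / 3.39 = 0.295.
fm × 0.14 + 1 − fm = 0.295  ⇒  fm × (0.14 − 1) = −0.705  ⇒  fm = 0.82.

0.82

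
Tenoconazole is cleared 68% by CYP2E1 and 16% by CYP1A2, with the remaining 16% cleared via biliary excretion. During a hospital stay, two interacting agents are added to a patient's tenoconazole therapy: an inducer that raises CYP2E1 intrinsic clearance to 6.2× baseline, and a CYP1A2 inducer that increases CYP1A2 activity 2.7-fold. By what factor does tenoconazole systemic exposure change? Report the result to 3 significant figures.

The CYP2E1 pathway (68% of clearance) increases to 6.2× activity: 0.68 × 6.2 = 4.216.
The CYP1A2 pathway (16% of clearance) is boosted to 2.7× activity: 0.16 × 2.7 = 0.432.
The remaining 16% of clearance is unaffected.
New clearance relative to baseline: 4.216 + 0.432 + 0.16 = 4.808.
Because systemic exposure varies inversely with clearance, the combined effect is 1 / 4.808 = 0.208.

0.208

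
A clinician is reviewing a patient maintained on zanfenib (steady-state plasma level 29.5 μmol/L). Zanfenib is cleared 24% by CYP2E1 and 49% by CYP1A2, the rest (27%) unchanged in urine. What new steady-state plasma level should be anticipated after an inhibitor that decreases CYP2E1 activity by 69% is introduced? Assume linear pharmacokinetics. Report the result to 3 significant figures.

The CYP2E1 pathway (24% of clearance) is reduced to 0.31× activity: 0.24 × 0.31 = 0.0744.
CYP1A2 (49%) and the residual 27% are unaffected.
CL_new/CL_old = 0.0744 + 0.49 + 0.27 = 0.8344.
Steady-state plasma level ∝ 1/CL, so new value = 29.5 / 0.8344 = 35.4 μmol/L.

35.4 μmol/L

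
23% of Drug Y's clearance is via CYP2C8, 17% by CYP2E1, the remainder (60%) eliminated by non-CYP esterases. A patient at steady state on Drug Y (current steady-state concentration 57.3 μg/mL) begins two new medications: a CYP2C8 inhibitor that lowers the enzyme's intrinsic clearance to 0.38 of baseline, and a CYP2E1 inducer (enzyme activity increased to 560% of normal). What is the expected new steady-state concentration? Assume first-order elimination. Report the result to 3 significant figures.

CYP2C8: 0.23 × 0.38 = 0.0874
CYP2E1: 0.17 × 5.6 = 0.952
Other: 0.6 (unchanged)
New clearance relative to baseline: 0.0874 + 0.952 + 0.6 = 1.6394.
New steady-state concentration = 57.3 / 1.6394 = 35.0 μg/mL (concentration scales inversely with clearance).

35.0 μg/mL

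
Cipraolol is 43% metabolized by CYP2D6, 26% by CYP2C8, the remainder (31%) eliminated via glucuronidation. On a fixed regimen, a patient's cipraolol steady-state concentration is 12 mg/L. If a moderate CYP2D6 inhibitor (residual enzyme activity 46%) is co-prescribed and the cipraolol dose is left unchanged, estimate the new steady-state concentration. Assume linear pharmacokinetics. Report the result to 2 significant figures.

The CYP2D6 pathway (43% of clearance) drops to 0.46× activity: 0.43 × 0.46 = 0.1978.
CYP2C8 (26%) and the residual 31% are unaffected.
Relative clearance = 0.1978 + 0.26 + 0.31 = 0.7678.
With dosing unchanged, steady-state concentration scales as 1/CL: 12 / 0.7678 = 16 mg/L.

16 mg/L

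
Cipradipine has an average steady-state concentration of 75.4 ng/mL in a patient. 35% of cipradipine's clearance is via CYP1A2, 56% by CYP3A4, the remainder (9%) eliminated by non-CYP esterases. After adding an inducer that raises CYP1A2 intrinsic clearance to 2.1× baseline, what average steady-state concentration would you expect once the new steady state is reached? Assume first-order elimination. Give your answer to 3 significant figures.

54.4 ng/mL

CYP1A2: 0.35 × 2.1 = 0.735
CYP3A4: 0.56 (unchanged)
Other: 0.09 (unchanged)
New clearance relative to baseline: 0.735 + 0.56 + 0.09 = 1.385.
Average steady-state concentration ∝ 1/CL, so new value = 75.4 / 1.385 = 54.4 ng/mL.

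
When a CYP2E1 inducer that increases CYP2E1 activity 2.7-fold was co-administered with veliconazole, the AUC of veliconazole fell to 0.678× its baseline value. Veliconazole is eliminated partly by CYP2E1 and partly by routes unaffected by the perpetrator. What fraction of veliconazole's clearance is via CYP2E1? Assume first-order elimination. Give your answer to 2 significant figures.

0.28

Write x for the fraction cleared via CYP2E1. The observed AUC change means clearance rose to 1/0.678 = 1.475 of baseline.
Setting x·2.7 + (1 − x) = 1.475 and solving: x = (1.475 − 1)/(2.7 − 1) = 0.28.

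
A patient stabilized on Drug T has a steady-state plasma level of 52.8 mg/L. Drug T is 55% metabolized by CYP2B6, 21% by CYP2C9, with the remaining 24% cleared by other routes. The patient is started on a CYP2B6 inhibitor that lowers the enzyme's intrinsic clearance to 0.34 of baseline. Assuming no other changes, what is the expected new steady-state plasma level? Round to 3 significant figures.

82.9 mg/L

The CYP2B6 pathway (55% of clearance) is reduced to 0.34× activity: 0.55 × 0.34 = 0.187.
CYP2C9 (21%) and the residual 24% are unaffected.
CL_new/CL_old = 0.187 + 0.21 + 0.24 = 0.637.
With dosing unchanged, steady-state plasma level scales as 1/CL: 52.8 / 0.637 = 82.9 mg/L.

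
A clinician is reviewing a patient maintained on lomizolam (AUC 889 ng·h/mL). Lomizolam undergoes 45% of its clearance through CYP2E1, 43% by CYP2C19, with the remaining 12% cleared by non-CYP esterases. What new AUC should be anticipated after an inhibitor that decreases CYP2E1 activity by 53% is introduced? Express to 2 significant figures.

The CYP2E1 pathway (45% of clearance) drops to 0.47× activity: 0.45 × 0.47 = 0.2115.
CYP2C19 (43%) and the residual 12% are unaffected.
New clearance relative to baseline: 0.2115 + 0.43 + 0.12 = 0.7615.
With dosing unchanged, AUC scales as 1/CL: 889 / 0.7615 = 1.2 × 10³ ng·h/mL.

1.2 × 10³ ng·h/mL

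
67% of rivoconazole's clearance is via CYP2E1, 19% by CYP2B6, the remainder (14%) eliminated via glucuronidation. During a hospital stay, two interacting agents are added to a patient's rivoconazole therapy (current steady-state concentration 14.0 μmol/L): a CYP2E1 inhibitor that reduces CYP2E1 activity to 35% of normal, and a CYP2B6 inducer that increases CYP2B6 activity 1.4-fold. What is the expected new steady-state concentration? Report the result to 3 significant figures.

21.9 μmol/L

The CYP2E1 pathway (67% of clearance) is reduced to 0.35× activity: 0.67 × 0.35 = 0.2345.
The CYP2B6 pathway (19% of clearance) rises to 1.4× activity: 0.19 × 1.4 = 0.266.
The remaining 14% of clearance is unaffected.
Relative clearance = 0.2345 + 0.266 + 0.14 = 0.6405.
Dividing the baseline by the relative clearance: 14.0 / 0.6405 = 21.9 μmol/L.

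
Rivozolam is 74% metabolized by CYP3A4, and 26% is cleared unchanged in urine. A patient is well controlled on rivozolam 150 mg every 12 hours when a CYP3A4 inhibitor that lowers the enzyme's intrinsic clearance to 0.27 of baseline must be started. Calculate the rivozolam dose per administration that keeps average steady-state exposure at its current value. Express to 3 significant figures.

69.0 mg

The CYP3A4 pathway (74% of clearance) falls to 0.27× activity: 0.74 × 0.27 = 0.1998.
The remaining 26% of clearance is unaffected.
Relative clearance = 0.1998 + 0.26 = 0.4598.
To maintain the same steady-state level, dose must scale with clearance: new dose = 150 × 0.4598 = 69.0 mg.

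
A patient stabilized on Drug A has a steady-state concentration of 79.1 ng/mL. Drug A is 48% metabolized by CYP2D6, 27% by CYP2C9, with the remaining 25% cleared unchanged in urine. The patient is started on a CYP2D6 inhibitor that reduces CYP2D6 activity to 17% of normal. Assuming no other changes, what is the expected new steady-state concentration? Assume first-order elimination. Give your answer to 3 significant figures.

The CYP2D6 pathway (48% of clearance) is reduced to 0.17× activity: 0.48 × 0.17 = 0.0816.
CYP2C9 (27%) and the residual 25% are unaffected.
Relative clearance = 0.0816 + 0.27 + 0.25 = 0.6016.
Steady-state concentration ∝ 1/CL, so new value = 79.1 / 0.6016 = 131 ng/mL.

131 ng/mL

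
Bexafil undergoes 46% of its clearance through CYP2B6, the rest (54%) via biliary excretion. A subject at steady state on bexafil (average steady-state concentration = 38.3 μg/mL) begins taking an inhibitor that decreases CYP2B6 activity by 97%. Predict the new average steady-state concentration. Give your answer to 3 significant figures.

The CYP2B6 pathway (46% of clearance) drops to 0.03× activity: 0.46 × 0.03 = 0.0138.
The remaining 54% of clearance is unaffected.
New clearance relative to baseline: 0.0138 + 0.54 = 0.5538.
With dosing unchanged, average steady-state concentration scales as 1/CL: 38.3 / 0.5538 = 69.2 μg/mL.

69.2 μg/mL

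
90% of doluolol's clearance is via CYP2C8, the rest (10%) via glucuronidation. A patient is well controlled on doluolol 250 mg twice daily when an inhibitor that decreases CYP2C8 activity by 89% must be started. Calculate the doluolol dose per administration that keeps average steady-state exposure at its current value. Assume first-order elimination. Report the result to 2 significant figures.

50 mg

The CYP2C8 pathway (90% of clearance) drops to 0.11× activity: 0.9 × 0.11 = 0.099.
The remaining 10% of clearance is unaffected.
CL_new/CL_old = 0.099 + 0.1 = 0.199.
Exposure is unchanged when dose changes in proportion to clearance. New dose = 250 mg × 0.199 = 50 mg.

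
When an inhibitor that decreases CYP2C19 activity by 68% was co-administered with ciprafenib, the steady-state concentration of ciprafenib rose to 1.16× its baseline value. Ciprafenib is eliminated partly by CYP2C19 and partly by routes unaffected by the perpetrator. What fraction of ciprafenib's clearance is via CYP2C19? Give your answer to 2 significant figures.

Let fm be the CYP2C19 fraction. New clearance relative to baseline = fm × 0.32 + (1 − fm).
Steady-state concentration ratio = 1 / (new CL fraction), so new CL fraction = 1 / 1.16 = 0.8621.
fm × 0.32 + 1 − fm = 0.8621  ⇒  fm × (0.32 − 1) = −0.1379  ⇒  fm = 0.20.

0.20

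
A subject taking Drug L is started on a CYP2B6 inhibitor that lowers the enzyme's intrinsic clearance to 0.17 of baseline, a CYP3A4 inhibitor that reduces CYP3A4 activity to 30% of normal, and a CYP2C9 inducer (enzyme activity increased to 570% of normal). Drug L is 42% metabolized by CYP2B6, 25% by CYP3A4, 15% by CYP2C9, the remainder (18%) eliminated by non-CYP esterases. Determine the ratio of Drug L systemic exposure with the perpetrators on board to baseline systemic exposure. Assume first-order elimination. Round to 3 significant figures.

The CYP2B6 pathway (42% of clearance) drops to 0.17× activity: 0.42 × 0.17 = 0.0714.
The CYP3A4 pathway (25% of clearance) drops to 0.3× activity: 0.25 × 0.3 = 0.075.
The CYP2C9 pathway (15% of clearance) rises to 5.7× activity: 0.15 × 5.7 = 0.855.
Non-CYP routes (18%) are unchanged.
Relative clearance = 0.0714 + 0.075 + 0.855 + 0.18 = 1.1814.
Net systemic exposure ratio = 1 / 1.1814 = 0.846.

0.846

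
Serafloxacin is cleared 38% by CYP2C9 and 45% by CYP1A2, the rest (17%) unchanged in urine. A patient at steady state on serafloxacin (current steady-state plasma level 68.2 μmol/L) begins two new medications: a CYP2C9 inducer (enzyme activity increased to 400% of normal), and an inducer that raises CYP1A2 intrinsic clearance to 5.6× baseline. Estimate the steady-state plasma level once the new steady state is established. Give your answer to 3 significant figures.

The CYP2C9 pathway (38% of clearance) is boosted to 4× activity: 0.38 × 4 = 1.52.
The CYP1A2 pathway (45% of clearance) rises to 5.6× activity: 0.45 × 5.6 = 2.52.
Non-CYP routes (17%) are unchanged.
Relative clearance = 1.52 + 2.52 + 0.17 = 4.21.
Steady-state plasma level ∝ 1/CL: new value = 68.2 / 4.21 = 16.2 μmol/L.

16.2 μmol/L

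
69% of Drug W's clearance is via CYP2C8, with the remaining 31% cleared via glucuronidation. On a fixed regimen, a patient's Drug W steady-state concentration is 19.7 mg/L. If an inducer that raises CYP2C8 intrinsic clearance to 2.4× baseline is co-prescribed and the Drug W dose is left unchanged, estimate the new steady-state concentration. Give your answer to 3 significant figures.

10.0 mg/L

CYP2C8: 0.69 × 2.4 = 1.656
Other: 0.31 (unchanged)
New clearance relative to baseline: 1.656 + 0.31 = 1.966.
Steady-state concentration ∝ 1/CL, so new value = 19.7 / 1.966 = 10.0 mg/L.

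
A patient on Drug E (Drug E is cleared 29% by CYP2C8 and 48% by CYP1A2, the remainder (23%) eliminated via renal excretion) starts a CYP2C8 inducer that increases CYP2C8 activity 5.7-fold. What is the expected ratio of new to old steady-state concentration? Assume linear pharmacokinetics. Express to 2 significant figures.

0.42

The CYP2C8 pathway (29% of clearance) is boosted to 5.7× activity: 0.29 × 5.7 = 1.653.
CYP1A2 (48%) and the residual 23% are unaffected.
Relative clearance = 1.653 + 0.48 + 0.23 = 2.363.
Steady-state concentration is inversely proportional to clearance, so the fold-change is 1 / 2.363 = 0.42.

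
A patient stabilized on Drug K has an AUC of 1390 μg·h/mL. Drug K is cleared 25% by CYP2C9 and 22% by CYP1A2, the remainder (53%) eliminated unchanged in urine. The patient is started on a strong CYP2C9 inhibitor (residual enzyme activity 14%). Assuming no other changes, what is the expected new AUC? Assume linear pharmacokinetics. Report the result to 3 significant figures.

The CYP2C9 pathway (25% of clearance) falls to 0.14× activity: 0.25 × 0.14 = 0.035.
CYP1A2 (22%) and the residual 53% are unaffected.
New clearance relative to baseline: 0.035 + 0.22 + 0.53 = 0.785.
New AUC = baseline ÷ relative clearance = 1390 / 0.785 = 1.77 × 10³ μg·h/mL.

1.77 × 10³ μg·h/mL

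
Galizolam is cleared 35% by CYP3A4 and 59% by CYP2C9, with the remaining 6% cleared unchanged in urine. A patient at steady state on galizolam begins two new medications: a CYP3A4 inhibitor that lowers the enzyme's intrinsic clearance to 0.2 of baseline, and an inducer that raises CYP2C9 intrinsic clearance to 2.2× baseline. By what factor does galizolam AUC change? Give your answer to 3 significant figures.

CYP3A4: 0.35 × 0.2 = 0.07
CYP2C9: 0.59 × 2.2 = 1.298
Other: 0.06 (unchanged)
New clearance relative to baseline: 0.07 + 1.298 + 0.06 = 1.428.
Because AUC varies inversely with clearance, the combined effect is 1 / 1.428 = 0.700.

0.700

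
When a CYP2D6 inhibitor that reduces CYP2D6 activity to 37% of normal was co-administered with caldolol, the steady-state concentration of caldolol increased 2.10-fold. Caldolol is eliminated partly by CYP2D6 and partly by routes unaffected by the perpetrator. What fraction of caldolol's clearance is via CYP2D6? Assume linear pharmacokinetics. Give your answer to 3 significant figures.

Write x for the fraction cleared via CYP2D6. The observed steady-state concentration change means clearance fell to 1/2.10 = 0.4762 of baseline.
Setting x·0.37 + (1 − x) = 0.4762 and solving: x = (0.4762 − 1)/(0.37 − 1) = 0.831.

0.831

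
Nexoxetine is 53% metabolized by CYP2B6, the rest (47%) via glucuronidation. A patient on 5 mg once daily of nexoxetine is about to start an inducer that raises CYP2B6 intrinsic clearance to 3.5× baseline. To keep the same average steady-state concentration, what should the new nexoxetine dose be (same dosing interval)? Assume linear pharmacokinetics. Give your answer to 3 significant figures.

11.6 mg

The CYP2B6 pathway (53% of clearance) increases to 3.5× activity: 0.53 × 3.5 = 1.855.
The remaining 47% of clearance is unaffected.
CL_new/CL_old = 1.855 + 0.47 = 2.325.
Exposure is unchanged when dose changes in proportion to clearance. New dose = 5 mg × 2.325 = 11.6 mg.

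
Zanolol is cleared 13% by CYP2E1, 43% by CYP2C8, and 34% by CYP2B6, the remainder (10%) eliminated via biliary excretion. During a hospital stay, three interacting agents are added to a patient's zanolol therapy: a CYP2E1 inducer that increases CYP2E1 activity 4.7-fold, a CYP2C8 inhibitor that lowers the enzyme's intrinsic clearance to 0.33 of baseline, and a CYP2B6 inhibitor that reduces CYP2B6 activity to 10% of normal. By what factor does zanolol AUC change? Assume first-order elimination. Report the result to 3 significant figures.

1.13

The CYP2E1 pathway (13% of clearance) rises to 4.7× activity: 0.13 × 4.7 = 0.611.
The CYP2C8 pathway (43% of clearance) falls to 0.33× activity: 0.43 × 0.33 = 0.1419.
The CYP2B6 pathway (34% of clearance) is reduced to 0.1× activity: 0.34 × 0.1 = 0.034.
Non-CYP routes (10%) are unchanged.
New clearance relative to baseline: 0.611 + 0.1419 + 0.034 + 0.1 = 0.8869.
Because AUC varies inversely with clearance, the combined effect is 1 / 0.8869 = 1.13.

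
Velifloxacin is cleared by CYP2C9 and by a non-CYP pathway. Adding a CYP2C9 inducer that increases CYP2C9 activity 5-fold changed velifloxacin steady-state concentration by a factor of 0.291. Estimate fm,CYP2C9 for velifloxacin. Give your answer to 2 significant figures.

Let fm be the CYP2C9 fraction. New clearance relative to baseline = fm × 5 + (1 − fm).
Steady-state concentration ratio = 1 / (new CL fraction), so new CL fraction = 1 / 0.291 = 3.436.
fm × 5 + 1 − fm = 3.436  ⇒  fm × (5 − 1) = 2.436  ⇒  fm = 0.61.

0.61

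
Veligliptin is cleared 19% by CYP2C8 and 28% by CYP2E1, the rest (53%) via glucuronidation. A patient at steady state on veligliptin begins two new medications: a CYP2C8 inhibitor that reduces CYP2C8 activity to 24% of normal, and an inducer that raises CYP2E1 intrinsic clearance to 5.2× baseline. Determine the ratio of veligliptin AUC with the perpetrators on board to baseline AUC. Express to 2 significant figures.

0.49

CYP2C8: 0.19 × 0.24 = 0.0456
CYP2E1: 0.28 × 5.2 = 1.456
Other: 0.53 (unchanged)
CL_new/CL_old = 0.0456 + 1.456 + 0.53 = 2.0316.
Because AUC varies inversely with clearance, the combined effect is 1 / 2.0316 = 0.49.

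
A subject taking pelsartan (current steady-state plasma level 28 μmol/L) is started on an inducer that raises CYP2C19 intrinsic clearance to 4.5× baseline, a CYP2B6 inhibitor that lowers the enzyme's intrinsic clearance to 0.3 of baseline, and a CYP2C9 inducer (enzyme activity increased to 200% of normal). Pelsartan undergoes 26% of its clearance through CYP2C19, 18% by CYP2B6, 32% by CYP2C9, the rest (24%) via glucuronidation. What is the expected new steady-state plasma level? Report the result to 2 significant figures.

CYP2C19: 0.26 × 4.5 = 1.17
CYP2B6: 0.18 × 0.3 = 0.054
CYP2C9: 0.32 × 2 = 0.64
Other: 0.24 (unchanged)
CL_new/CL_old = 1.17 + 0.054 + 0.64 + 0.24 = 2.104.
Dividing the baseline by the relative clearance: 28 / 2.104 = 13 μmol/L.

13 μmol/L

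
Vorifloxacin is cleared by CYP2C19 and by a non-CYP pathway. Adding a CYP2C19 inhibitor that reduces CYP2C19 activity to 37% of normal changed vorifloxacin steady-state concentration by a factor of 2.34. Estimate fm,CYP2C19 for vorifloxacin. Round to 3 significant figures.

0.909

CL'/CL = 1 / 2.34 = 0.4274
0.37·fm + (1 − fm) = 0.4274
fm = (0.4274 − 1) / (0.37 − 1) = 0.909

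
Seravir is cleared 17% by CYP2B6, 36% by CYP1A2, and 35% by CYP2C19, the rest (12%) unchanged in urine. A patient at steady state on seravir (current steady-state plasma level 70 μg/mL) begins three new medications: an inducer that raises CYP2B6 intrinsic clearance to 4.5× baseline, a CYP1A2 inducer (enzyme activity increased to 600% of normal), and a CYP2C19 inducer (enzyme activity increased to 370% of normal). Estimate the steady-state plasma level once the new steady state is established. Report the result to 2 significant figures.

The CYP2B6 pathway (17% of clearance) is boosted to 4.5× activity: 0.17 × 4.5 = 0.765.
The CYP1A2 pathway (36% of clearance) rises to 6× activity: 0.36 × 6 = 2.16.
The CYP2C19 pathway (35% of clearance) is boosted to 3.7× activity: 0.35 × 3.7 = 1.295.
Non-CYP routes (12%) are unchanged.
Relative clearance = 0.765 + 2.16 + 1.295 + 0.12 = 4.34.
New steady-state plasma level = 70 / 4.34 = 16 μg/mL (concentration scales inversely with clearance).

16 μg/mL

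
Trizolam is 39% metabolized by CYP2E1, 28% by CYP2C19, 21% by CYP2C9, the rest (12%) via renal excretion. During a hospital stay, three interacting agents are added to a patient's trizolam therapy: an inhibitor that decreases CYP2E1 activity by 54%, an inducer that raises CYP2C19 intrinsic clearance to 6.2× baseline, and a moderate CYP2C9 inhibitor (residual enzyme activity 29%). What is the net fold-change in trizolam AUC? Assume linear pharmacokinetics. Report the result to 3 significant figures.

The CYP2E1 pathway (39% of clearance) is reduced to 0.46× activity: 0.39 × 0.46 = 0.1794.
The CYP2C19 pathway (28% of clearance) rises to 6.2× activity: 0.28 × 6.2 = 1.736.
The CYP2C9 pathway (21% of clearance) falls to 0.29× activity: 0.21 × 0.29 = 0.0609.
The remaining 12% of clearance is unaffected.
CL_new/CL_old = 0.1794 + 1.736 + 0.0609 + 0.12 = 2.0963.
AUC ∝ 1/CL: fold-change = 1 / 2.0963 = 0.477.

0.477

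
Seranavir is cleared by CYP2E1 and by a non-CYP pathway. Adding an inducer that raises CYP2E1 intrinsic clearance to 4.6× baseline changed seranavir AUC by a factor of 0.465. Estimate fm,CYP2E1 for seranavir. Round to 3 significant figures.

CL'/CL = 1 / 0.465 = 2.151
4.6·fm + (1 − fm) = 2.151
fm = (2.151 − 1) / (4.6 − 1) = 0.320

0.320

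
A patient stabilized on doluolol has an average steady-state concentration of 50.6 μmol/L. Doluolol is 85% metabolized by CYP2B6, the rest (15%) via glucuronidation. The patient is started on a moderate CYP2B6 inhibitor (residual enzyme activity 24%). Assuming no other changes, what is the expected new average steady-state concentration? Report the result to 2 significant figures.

CYP2B6: 0.85 × 0.24 = 0.204
Other: 0.15 (unchanged)
New clearance relative to baseline: 0.204 + 0.15 = 0.354.
With dosing unchanged, average steady-state concentration scales as 1/CL: 50.6 / 0.354 = 1.4 × 10² μmol/L.

1.4 × 10² μmol/L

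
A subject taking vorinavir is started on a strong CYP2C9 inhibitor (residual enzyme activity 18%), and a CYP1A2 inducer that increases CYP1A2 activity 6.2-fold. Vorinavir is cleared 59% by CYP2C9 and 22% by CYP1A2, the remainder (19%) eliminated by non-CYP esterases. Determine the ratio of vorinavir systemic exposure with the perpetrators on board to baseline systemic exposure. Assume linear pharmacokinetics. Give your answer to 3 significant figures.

0.602

The CYP2C9 pathway (59% of clearance) drops to 0.18× activity: 0.59 × 0.18 = 0.1062.
The CYP1A2 pathway (22% of clearance) rises to 6.2× activity: 0.22 × 6.2 = 1.364.
Non-CYP routes (19%) are unchanged.
New clearance relative to baseline: 0.1062 + 1.364 + 0.19 = 1.6602.
Systemic exposure ∝ 1/CL: fold-change = 1 / 1.6602 = 0.602.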